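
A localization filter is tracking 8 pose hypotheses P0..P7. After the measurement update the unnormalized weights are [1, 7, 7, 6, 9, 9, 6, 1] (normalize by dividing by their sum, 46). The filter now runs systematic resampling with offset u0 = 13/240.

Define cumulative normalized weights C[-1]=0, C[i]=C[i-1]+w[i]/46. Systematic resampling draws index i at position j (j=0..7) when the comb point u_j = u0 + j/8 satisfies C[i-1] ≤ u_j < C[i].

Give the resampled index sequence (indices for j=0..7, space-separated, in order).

C = [1/46, 4/23, 15/46, 21/46, 15/23, 39/46, 45/46, 1]
j=0: u_0=13/240 ∈ [1/46, 4/23) → index 1
j=1: u_1=43/240 ∈ [4/23, 15/46) → index 2
j=2: u_2=73/240 ∈ [4/23, 15/46) → index 2
j=3: u_3=103/240 ∈ [15/46, 21/46) → index 3
j=4: u_4=133/240 ∈ [21/46, 15/23) → index 4
j=5: u_5=163/240 ∈ [15/23, 39/46) → index 5
j=6: u_6=193/240 ∈ [15/23, 39/46) → index 5
j=7: u_7=223/240 ∈ [39/46, 45/46) → index 6

1 2 2 3 4 5 5 6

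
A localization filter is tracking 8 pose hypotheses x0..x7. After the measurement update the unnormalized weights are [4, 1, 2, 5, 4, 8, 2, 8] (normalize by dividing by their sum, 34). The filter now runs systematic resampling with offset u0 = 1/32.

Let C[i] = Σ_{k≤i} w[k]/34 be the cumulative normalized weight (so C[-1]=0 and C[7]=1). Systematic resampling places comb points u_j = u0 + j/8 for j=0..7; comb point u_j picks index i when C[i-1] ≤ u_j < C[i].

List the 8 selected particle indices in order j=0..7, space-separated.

C = [2/17, 5/34, 7/34, 6/17, 8/17, 12/17, 13/17, 1]
j=0: u_0=1/32 ∈ [0, 2/17) → index 0
j=1: u_1=5/32 ∈ [5/34, 7/34) → index 2
j=2: u_2=9/32 ∈ [7/34, 6/17) → index 3
j=3: u_3=13/32 ∈ [6/17, 8/17) → index 4
j=4: u_4=17/32 ∈ [8/17, 12/17) → index 5
j=5: u_5=21/32 ∈ [8/17, 12/17) → index 5
j=6: u_6=25/32 ∈ [13/17, 1) → index 7
j=7: u_7=29/32 ∈ [13/17, 1) → index 7

0 2 3 4 5 5 7 7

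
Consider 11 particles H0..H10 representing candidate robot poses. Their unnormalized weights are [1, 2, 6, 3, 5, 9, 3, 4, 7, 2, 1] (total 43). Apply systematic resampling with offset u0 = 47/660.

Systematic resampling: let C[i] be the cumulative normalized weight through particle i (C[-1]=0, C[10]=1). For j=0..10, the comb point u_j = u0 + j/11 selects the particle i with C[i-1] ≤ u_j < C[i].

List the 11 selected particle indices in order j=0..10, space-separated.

2 2 3 4 5 5 6 7 8 8 10

C = [1/43, 3/43, 9/43, 12/43, 17/43, 26/43, 29/43, 33/43, 40/43, 42/43, 1]
j=0: u_0=47/660 ∈ [3/43, 9/43) → index 2
j=1: u_1=107/660 ∈ [3/43, 9/43) → index 2
j=2: u_2=167/660 ∈ [9/43, 12/43) → index 3
j=3: u_3=227/660 ∈ [12/43, 17/43) → index 4
j=4: u_4=287/660 ∈ [17/43, 26/43) → index 5
j=5: u_5=347/660 ∈ [17/43, 26/43) → index 5
j=6: u_6=37/60 ∈ [26/43, 29/43) → index 6
j=7: u_7=467/660 ∈ [29/43, 33/43) → index 7
j=8: u_8=527/660 ∈ [33/43, 40/43) → index 8
j=9: u_9=587/660 ∈ [33/43, 40/43) → index 8
j=10: u_10=647/660 ∈ [42/43, 1) → index 10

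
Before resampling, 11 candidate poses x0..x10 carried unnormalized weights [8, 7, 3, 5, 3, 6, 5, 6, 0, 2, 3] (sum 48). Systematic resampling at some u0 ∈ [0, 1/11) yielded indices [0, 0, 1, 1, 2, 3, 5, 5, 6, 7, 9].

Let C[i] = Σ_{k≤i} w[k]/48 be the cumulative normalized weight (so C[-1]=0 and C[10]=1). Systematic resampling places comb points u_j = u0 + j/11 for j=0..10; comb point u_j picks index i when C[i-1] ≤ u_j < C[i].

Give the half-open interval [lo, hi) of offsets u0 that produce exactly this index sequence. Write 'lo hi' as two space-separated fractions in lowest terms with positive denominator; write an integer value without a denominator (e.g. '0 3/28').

0 1/88

C = [1/6, 5/16, 3/8, 23/48, 13/24, 2/3, 37/48, 43/48, 43/48, 15/16, 1]
j=0 picked index 0: u0 ∈ [0, 1/6)
j=1 picked index 0: u0 ∈ [-1/11, 5/66)
j=2 picked index 1: u0 ∈ [-1/66, 23/176)
j=3 picked index 1: u0 ∈ [-7/66, 7/176)
j=4 picked index 2: u0 ∈ [-9/176, 1/88)
j=5 picked index 3: u0 ∈ [-7/88, 13/528)
j=6 picked index 5: u0 ∈ [-1/264, 4/33)
j=7 picked index 5: u0 ∈ [-25/264, 1/33)
j=8 picked index 6: u0 ∈ [-2/33, 23/528)
j=9 picked index 7: u0 ∈ [-25/528, 41/528)
j=10 picked index 9: u0 ∈ [-7/528, 5/176)
intersection: [0, 1/88)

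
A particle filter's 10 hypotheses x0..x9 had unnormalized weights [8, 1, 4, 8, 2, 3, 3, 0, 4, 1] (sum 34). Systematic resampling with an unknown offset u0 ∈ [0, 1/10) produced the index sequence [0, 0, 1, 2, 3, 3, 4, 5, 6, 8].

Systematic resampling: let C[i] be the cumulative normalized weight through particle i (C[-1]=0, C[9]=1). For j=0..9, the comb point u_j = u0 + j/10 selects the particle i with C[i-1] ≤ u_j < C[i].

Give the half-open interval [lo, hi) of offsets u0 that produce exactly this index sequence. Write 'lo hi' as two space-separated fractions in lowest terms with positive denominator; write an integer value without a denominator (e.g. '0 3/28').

3/85 9/170

C = [4/17, 9/34, 13/34, 21/34, 23/34, 13/17, 29/34, 29/34, 33/34, 1]
j=0 picked index 0: u0 ∈ [0, 4/17)
j=1 picked index 0: u0 ∈ [-1/10, 23/170)
j=2 picked index 1: u0 ∈ [3/85, 11/170)
j=3 picked index 2: u0 ∈ [-3/85, 7/85)
j=4 picked index 3: u0 ∈ [-3/170, 37/170)
j=5 picked index 3: u0 ∈ [-2/17, 2/17)
j=6 picked index 4: u0 ∈ [3/170, 13/170)
j=7 picked index 5: u0 ∈ [-2/85, 11/170)
j=8 picked index 6: u0 ∈ [-3/85, 9/170)
j=9 picked index 8: u0 ∈ [-4/85, 6/85)
intersection: [3/85, 9/170)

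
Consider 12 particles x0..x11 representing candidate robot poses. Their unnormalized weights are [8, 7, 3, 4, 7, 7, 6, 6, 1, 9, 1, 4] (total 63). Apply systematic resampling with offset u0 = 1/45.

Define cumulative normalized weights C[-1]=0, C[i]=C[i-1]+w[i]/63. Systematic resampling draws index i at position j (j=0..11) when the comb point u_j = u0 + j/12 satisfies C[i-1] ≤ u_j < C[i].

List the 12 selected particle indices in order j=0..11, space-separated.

C = [8/63, 5/21, 2/7, 22/63, 29/63, 4/7, 2/3, 16/21, 7/9, 58/63, 59/63, 1]
j=0: u_0=1/45 ∈ [0, 8/63) → index 0
j=1: u_1=19/180 ∈ [0, 8/63) → index 0
j=2: u_2=17/90 ∈ [8/63, 5/21) → index 1
j=3: u_3=49/180 ∈ [5/21, 2/7) → index 2
j=4: u_4=16/45 ∈ [22/63, 29/63) → index 4
j=5: u_5=79/180 ∈ [22/63, 29/63) → index 4
j=6: u_6=47/90 ∈ [29/63, 4/7) → index 5
j=7: u_7=109/180 ∈ [4/7, 2/3) → index 6
j=8: u_8=31/45 ∈ [2/3, 16/21) → index 7
j=9: u_9=139/180 ∈ [16/21, 7/9) → index 8
j=10: u_10=77/90 ∈ [7/9, 58/63) → index 9
j=11: u_11=169/180 ∈ [59/63, 1) → index 11

0 0 1 2 4 4 5 6 7 8 9 11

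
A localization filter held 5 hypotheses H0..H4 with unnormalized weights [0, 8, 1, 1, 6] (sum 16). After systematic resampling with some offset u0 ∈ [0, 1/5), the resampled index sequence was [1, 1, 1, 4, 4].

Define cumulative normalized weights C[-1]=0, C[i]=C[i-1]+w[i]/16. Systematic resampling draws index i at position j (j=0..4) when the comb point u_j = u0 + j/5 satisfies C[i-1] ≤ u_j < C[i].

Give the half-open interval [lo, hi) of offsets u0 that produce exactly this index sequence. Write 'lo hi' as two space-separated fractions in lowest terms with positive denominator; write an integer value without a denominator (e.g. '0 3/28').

C = [0, 1/2, 9/16, 5/8, 1]
j=0 picked index 1: u0 ∈ [0, 1/2)
j=1 picked index 1: u0 ∈ [-1/5, 3/10)
j=2 picked index 1: u0 ∈ [-2/5, 1/10)
j=3 picked index 4: u0 ∈ [1/40, 2/5)
j=4 picked index 4: u0 ∈ [-7/40, 1/5)
intersection: [1/40, 1/10)

1/40 1/10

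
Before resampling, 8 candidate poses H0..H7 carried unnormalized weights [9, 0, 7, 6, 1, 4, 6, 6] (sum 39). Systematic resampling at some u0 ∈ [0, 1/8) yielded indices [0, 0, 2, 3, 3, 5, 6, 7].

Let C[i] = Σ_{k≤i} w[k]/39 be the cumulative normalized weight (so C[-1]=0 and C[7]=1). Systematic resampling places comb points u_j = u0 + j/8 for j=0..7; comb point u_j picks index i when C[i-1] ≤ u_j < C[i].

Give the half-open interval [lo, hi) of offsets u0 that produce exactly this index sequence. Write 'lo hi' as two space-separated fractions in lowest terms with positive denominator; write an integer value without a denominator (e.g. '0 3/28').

11/312 5/78

C = [3/13, 3/13, 16/39, 22/39, 23/39, 9/13, 11/13, 1]
j=0 picked index 0: u0 ∈ [0, 3/13)
j=1 picked index 0: u0 ∈ [-1/8, 11/104)
j=2 picked index 2: u0 ∈ [-1/52, 25/156)
j=3 picked index 3: u0 ∈ [11/312, 59/312)
j=4 picked index 3: u0 ∈ [-7/78, 5/78)
j=5 picked index 5: u0 ∈ [-11/312, 7/104)
j=6 picked index 6: u0 ∈ [-3/52, 5/52)
j=7 picked index 7: u0 ∈ [-3/104, 1/8)
intersection: [11/312, 5/78)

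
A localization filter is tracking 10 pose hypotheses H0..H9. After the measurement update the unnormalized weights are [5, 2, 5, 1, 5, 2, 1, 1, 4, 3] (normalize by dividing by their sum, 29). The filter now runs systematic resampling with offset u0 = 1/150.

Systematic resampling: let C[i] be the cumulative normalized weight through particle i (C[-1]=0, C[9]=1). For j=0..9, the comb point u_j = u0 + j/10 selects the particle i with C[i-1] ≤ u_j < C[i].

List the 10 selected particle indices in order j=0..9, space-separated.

C = [5/29, 7/29, 12/29, 13/29, 18/29, 20/29, 21/29, 22/29, 26/29, 1]
j=0: u_0=1/150 ∈ [0, 5/29) → index 0
j=1: u_1=8/75 ∈ [0, 5/29) → index 0
j=2: u_2=31/150 ∈ [5/29, 7/29) → index 1
j=3: u_3=23/75 ∈ [7/29, 12/29) → index 2
j=4: u_4=61/150 ∈ [7/29, 12/29) → index 2
j=5: u_5=38/75 ∈ [13/29, 18/29) → index 4
j=6: u_6=91/150 ∈ [13/29, 18/29) → index 4
j=7: u_7=53/75 ∈ [20/29, 21/29) → index 6
j=8: u_8=121/150 ∈ [22/29, 26/29) → index 8
j=9: u_9=68/75 ∈ [26/29, 1) → index 9

0 0 1 2 2 4 4 6 8 9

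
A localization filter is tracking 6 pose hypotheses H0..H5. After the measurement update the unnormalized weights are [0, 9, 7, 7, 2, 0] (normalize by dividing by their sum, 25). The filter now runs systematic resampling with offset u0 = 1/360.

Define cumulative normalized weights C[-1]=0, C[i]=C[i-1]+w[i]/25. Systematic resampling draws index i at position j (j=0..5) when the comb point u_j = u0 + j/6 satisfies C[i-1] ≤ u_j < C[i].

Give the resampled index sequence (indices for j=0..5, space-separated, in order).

C = [0, 9/25, 16/25, 23/25, 1, 1]
j=0: u_0=1/360 ∈ [0, 9/25) → index 1
j=1: u_1=61/360 ∈ [0, 9/25) → index 1
j=2: u_2=121/360 ∈ [0, 9/25) → index 1
j=3: u_3=181/360 ∈ [9/25, 16/25) → index 2
j=4: u_4=241/360 ∈ [16/25, 23/25) → index 3
j=5: u_5=301/360 ∈ [16/25, 23/25) → index 3

1 1 1 2 3 3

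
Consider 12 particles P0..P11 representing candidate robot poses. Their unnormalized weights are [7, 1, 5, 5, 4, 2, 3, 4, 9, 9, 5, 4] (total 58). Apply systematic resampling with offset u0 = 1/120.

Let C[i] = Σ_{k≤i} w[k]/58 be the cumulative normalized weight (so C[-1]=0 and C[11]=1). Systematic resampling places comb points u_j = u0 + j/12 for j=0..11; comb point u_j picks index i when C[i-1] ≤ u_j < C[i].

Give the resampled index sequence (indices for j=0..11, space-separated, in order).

C = [7/58, 4/29, 13/58, 9/29, 11/29, 12/29, 27/58, 31/58, 20/29, 49/58, 27/29, 1]
j=0: u_0=1/120 ∈ [0, 7/58) → index 0
j=1: u_1=11/120 ∈ [0, 7/58) → index 0
j=2: u_2=7/40 ∈ [4/29, 13/58) → index 2
j=3: u_3=31/120 ∈ [13/58, 9/29) → index 3
j=4: u_4=41/120 ∈ [9/29, 11/29) → index 4
j=5: u_5=17/40 ∈ [12/29, 27/58) → index 6
j=6: u_6=61/120 ∈ [27/58, 31/58) → index 7
j=7: u_7=71/120 ∈ [31/58, 20/29) → index 8
j=8: u_8=27/40 ∈ [31/58, 20/29) → index 8
j=9: u_9=91/120 ∈ [20/29, 49/58) → index 9
j=10: u_10=101/120 ∈ [20/29, 49/58) → index 9
j=11: u_11=37/40 ∈ [49/58, 27/29) → index 10

0 0 2 3 4 6 7 8 8 9 9 10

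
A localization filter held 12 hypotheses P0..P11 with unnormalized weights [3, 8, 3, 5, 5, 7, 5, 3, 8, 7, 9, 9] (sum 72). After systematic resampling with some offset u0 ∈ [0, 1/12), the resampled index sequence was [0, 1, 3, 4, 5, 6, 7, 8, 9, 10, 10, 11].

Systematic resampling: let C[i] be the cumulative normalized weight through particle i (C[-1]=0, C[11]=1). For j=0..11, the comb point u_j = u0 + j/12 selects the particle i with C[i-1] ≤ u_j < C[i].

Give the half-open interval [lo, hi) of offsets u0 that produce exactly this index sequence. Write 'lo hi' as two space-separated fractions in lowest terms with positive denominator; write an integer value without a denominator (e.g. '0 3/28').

1/36 1/24

C = [1/24, 11/72, 7/36, 19/72, 1/3, 31/72, 1/2, 13/24, 47/72, 3/4, 7/8, 1]
j=0 picked index 0: u0 ∈ [0, 1/24)
j=1 picked index 1: u0 ∈ [-1/24, 5/72)
j=2 picked index 3: u0 ∈ [1/36, 7/72)
j=3 picked index 4: u0 ∈ [1/72, 1/12)
j=4 picked index 5: u0 ∈ [0, 7/72)
j=5 picked index 6: u0 ∈ [1/72, 1/12)
j=6 picked index 7: u0 ∈ [0, 1/24)
j=7 picked index 8: u0 ∈ [-1/24, 5/72)
j=8 picked index 9: u0 ∈ [-1/72, 1/12)
j=9 picked index 10: u0 ∈ [0, 1/8)
j=10 picked index 10: u0 ∈ [-1/12, 1/24)
j=11 picked index 11: u0 ∈ [-1/24, 1/12)
intersection: [1/36, 1/24)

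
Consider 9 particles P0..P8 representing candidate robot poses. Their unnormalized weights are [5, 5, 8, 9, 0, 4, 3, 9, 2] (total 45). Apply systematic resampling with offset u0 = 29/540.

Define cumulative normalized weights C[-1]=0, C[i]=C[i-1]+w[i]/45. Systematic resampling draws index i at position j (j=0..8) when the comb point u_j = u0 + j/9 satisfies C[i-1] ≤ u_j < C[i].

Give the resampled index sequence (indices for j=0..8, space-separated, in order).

0 1 2 2 3 5 6 7 7

C = [1/9, 2/9, 2/5, 3/5, 3/5, 31/45, 34/45, 43/45, 1]
j=0: u_0=29/540 ∈ [0, 1/9) → index 0
j=1: u_1=89/540 ∈ [1/9, 2/9) → index 1
j=2: u_2=149/540 ∈ [2/9, 2/5) → index 2
j=3: u_3=209/540 ∈ [2/9, 2/5) → index 2
j=4: u_4=269/540 ∈ [2/5, 3/5) → index 3
j=5: u_5=329/540 ∈ [3/5, 31/45) → index 5
j=6: u_6=389/540 ∈ [31/45, 34/45) → index 6
j=7: u_7=449/540 ∈ [34/45, 43/45) → index 7
j=8: u_8=509/540 ∈ [34/45, 43/45) → index 7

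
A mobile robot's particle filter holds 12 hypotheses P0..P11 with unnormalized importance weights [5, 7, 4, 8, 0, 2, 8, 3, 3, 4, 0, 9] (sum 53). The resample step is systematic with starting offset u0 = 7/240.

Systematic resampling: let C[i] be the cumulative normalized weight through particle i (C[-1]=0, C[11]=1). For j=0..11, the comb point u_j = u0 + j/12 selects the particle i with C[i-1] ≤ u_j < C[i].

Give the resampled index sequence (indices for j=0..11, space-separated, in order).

C = [5/53, 12/53, 16/53, 24/53, 24/53, 26/53, 34/53, 37/53, 40/53, 44/53, 44/53, 1]
j=0: u_0=7/240 ∈ [0, 5/53) → index 0
j=1: u_1=9/80 ∈ [5/53, 12/53) → index 1
j=2: u_2=47/240 ∈ [5/53, 12/53) → index 1
j=3: u_3=67/240 ∈ [12/53, 16/53) → index 2
j=4: u_4=29/80 ∈ [16/53, 24/53) → index 3
j=5: u_5=107/240 ∈ [16/53, 24/53) → index 3
j=6: u_6=127/240 ∈ [26/53, 34/53) → index 6
j=7: u_7=49/80 ∈ [26/53, 34/53) → index 6
j=8: u_8=167/240 ∈ [34/53, 37/53) → index 7
j=9: u_9=187/240 ∈ [40/53, 44/53) → index 9
j=10: u_10=69/80 ∈ [44/53, 1) → index 11
j=11: u_11=227/240 ∈ [44/53, 1) → index 11

0 1 1 2 3 3 6 6 7 9 11 11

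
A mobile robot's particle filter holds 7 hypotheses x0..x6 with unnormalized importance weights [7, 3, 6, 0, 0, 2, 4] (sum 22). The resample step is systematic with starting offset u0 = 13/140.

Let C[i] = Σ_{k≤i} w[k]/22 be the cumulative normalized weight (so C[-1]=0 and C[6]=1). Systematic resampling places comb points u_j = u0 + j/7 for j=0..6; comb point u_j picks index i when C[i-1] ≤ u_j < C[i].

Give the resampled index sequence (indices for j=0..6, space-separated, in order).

0 0 1 2 2 5 6

C = [7/22, 5/11, 8/11, 8/11, 8/11, 9/11, 1]
j=0: u_0=13/140 ∈ [0, 7/22) → index 0
j=1: u_1=33/140 ∈ [0, 7/22) → index 0
j=2: u_2=53/140 ∈ [7/22, 5/11) → index 1
j=3: u_3=73/140 ∈ [5/11, 8/11) → index 2
j=4: u_4=93/140 ∈ [5/11, 8/11) → index 2
j=5: u_5=113/140 ∈ [8/11, 9/11) → index 5
j=6: u_6=19/20 ∈ [9/11, 1) → index 6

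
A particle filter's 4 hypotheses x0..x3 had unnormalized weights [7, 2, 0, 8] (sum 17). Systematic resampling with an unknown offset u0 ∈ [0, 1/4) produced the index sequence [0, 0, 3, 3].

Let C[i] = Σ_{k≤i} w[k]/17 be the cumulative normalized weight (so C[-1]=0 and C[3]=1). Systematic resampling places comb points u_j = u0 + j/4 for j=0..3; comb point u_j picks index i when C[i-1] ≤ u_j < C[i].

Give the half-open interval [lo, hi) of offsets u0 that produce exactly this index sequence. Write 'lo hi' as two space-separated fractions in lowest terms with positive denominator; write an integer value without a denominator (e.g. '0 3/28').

1/34 11/68

C = [7/17, 9/17, 9/17, 1]
j=0 picked index 0: u0 ∈ [0, 7/17)
j=1 picked index 0: u0 ∈ [-1/4, 11/68)
j=2 picked index 3: u0 ∈ [1/34, 1/2)
j=3 picked index 3: u0 ∈ [-15/68, 1/4)
intersection: [1/34, 11/68)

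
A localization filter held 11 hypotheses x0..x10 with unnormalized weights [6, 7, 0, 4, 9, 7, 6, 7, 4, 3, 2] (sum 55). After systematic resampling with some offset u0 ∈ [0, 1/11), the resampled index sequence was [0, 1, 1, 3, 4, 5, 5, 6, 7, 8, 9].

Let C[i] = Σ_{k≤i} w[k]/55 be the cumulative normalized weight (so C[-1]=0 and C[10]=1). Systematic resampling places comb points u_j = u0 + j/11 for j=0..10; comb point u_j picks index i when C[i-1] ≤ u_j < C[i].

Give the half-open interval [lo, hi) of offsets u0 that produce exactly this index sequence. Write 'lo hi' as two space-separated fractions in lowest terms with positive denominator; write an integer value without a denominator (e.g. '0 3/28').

1/55 2/55

C = [6/55, 13/55, 13/55, 17/55, 26/55, 3/5, 39/55, 46/55, 10/11, 53/55, 1]
j=0 picked index 0: u0 ∈ [0, 6/55)
j=1 picked index 1: u0 ∈ [1/55, 8/55)
j=2 picked index 1: u0 ∈ [-4/55, 3/55)
j=3 picked index 3: u0 ∈ [-2/55, 2/55)
j=4 picked index 4: u0 ∈ [-3/55, 6/55)
j=5 picked index 5: u0 ∈ [1/55, 8/55)
j=6 picked index 5: u0 ∈ [-4/55, 3/55)
j=7 picked index 6: u0 ∈ [-2/55, 4/55)
j=8 picked index 7: u0 ∈ [-1/55, 6/55)
j=9 picked index 8: u0 ∈ [1/55, 1/11)
j=10 picked index 9: u0 ∈ [0, 3/55)
intersection: [1/55, 2/55)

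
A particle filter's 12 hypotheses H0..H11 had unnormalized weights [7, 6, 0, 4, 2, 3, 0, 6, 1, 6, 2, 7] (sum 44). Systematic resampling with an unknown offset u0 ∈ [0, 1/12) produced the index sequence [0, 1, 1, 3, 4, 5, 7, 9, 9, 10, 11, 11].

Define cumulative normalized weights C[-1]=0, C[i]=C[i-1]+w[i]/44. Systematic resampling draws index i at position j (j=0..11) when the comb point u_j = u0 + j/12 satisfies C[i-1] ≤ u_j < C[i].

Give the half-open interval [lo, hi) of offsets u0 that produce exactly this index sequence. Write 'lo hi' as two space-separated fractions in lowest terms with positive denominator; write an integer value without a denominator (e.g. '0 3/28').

C = [7/44, 13/44, 13/44, 17/44, 19/44, 1/2, 1/2, 7/11, 29/44, 35/44, 37/44, 1]
j=0 picked index 0: u0 ∈ [0, 7/44)
j=1 picked index 1: u0 ∈ [5/66, 7/33)
j=2 picked index 1: u0 ∈ [-1/132, 17/132)
j=3 picked index 3: u0 ∈ [1/22, 3/22)
j=4 picked index 4: u0 ∈ [7/132, 13/132)
j=5 picked index 5: u0 ∈ [1/66, 1/12)
j=6 picked index 7: u0 ∈ [0, 3/22)
j=7 picked index 9: u0 ∈ [5/66, 7/33)
j=8 picked index 9: u0 ∈ [-1/132, 17/132)
j=9 picked index 10: u0 ∈ [1/22, 1/11)
j=10 picked index 11: u0 ∈ [1/132, 1/6)
j=11 picked index 11: u0 ∈ [-5/66, 1/12)
intersection: [5/66, 1/12)

5/66 1/12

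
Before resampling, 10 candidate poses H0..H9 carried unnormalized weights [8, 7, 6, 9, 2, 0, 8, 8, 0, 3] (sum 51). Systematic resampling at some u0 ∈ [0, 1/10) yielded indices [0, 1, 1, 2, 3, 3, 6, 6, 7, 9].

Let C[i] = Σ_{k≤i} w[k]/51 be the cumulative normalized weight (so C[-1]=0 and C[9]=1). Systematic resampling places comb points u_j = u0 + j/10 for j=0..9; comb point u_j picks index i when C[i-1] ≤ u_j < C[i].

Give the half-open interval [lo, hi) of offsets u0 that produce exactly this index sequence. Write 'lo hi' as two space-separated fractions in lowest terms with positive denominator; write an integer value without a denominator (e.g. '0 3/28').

29/510 43/510

C = [8/51, 5/17, 7/17, 10/17, 32/51, 32/51, 40/51, 16/17, 16/17, 1]
j=0 picked index 0: u0 ∈ [0, 8/51)
j=1 picked index 1: u0 ∈ [29/510, 33/170)
j=2 picked index 1: u0 ∈ [-11/255, 8/85)
j=3 picked index 2: u0 ∈ [-1/170, 19/170)
j=4 picked index 3: u0 ∈ [1/85, 16/85)
j=5 picked index 3: u0 ∈ [-3/34, 3/34)
j=6 picked index 6: u0 ∈ [7/255, 47/255)
j=7 picked index 6: u0 ∈ [-37/510, 43/510)
j=8 picked index 7: u0 ∈ [-4/255, 12/85)
j=9 picked index 9: u0 ∈ [7/170, 1/10)
intersection: [29/510, 43/510)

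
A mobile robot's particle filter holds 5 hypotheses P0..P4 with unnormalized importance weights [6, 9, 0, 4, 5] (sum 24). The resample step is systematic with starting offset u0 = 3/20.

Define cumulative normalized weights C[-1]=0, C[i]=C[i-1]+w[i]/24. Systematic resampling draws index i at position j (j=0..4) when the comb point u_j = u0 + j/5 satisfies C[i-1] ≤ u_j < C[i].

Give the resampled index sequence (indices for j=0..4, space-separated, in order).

C = [1/4, 5/8, 5/8, 19/24, 1]
j=0: u_0=3/20 ∈ [0, 1/4) → index 0
j=1: u_1=7/20 ∈ [1/4, 5/8) → index 1
j=2: u_2=11/20 ∈ [1/4, 5/8) → index 1
j=3: u_3=3/4 ∈ [5/8, 19/24) → index 3
j=4: u_4=19/20 ∈ [19/24, 1) → index 4

0 1 1 3 4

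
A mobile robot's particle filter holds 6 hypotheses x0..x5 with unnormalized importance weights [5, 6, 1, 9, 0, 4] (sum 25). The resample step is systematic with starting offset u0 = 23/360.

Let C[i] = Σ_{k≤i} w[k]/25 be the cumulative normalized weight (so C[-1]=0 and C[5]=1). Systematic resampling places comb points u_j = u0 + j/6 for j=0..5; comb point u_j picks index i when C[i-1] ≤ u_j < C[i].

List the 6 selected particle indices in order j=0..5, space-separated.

0 1 1 3 3 5

C = [1/5, 11/25, 12/25, 21/25, 21/25, 1]
j=0: u_0=23/360 ∈ [0, 1/5) → index 0
j=1: u_1=83/360 ∈ [1/5, 11/25) → index 1
j=2: u_2=143/360 ∈ [1/5, 11/25) → index 1
j=3: u_3=203/360 ∈ [12/25, 21/25) → index 3
j=4: u_4=263/360 ∈ [12/25, 21/25) → index 3
j=5: u_5=323/360 ∈ [21/25, 1) → index 5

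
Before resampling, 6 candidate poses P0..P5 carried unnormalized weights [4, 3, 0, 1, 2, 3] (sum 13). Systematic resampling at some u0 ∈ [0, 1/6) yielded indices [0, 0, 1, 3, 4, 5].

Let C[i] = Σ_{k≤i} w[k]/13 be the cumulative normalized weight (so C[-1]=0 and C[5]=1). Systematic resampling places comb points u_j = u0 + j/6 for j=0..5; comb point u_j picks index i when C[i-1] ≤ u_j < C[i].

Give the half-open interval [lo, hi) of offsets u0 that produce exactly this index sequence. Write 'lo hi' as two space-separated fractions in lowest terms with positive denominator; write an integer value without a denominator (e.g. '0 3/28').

1/26 4/39

C = [4/13, 7/13, 7/13, 8/13, 10/13, 1]
j=0 picked index 0: u0 ∈ [0, 4/13)
j=1 picked index 0: u0 ∈ [-1/6, 11/78)
j=2 picked index 1: u0 ∈ [-1/39, 8/39)
j=3 picked index 3: u0 ∈ [1/26, 3/26)
j=4 picked index 4: u0 ∈ [-2/39, 4/39)
j=5 picked index 5: u0 ∈ [-5/78, 1/6)
intersection: [1/26, 4/39)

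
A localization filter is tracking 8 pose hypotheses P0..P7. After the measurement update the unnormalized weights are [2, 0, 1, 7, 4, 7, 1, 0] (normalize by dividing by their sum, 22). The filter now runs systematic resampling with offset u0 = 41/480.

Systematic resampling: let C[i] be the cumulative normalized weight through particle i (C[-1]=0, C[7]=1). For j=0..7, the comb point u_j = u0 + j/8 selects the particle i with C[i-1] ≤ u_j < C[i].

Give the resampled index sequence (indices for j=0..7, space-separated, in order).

0 3 3 4 4 5 5 6

C = [1/11, 1/11, 3/22, 5/11, 7/11, 21/22, 1, 1]
j=0: u_0=41/480 ∈ [0, 1/11) → index 0
j=1: u_1=101/480 ∈ [3/22, 5/11) → index 3
j=2: u_2=161/480 ∈ [3/22, 5/11) → index 3
j=3: u_3=221/480 ∈ [5/11, 7/11) → index 4
j=4: u_4=281/480 ∈ [5/11, 7/11) → index 4
j=5: u_5=341/480 ∈ [7/11, 21/22) → index 5
j=6: u_6=401/480 ∈ [7/11, 21/22) → index 5
j=7: u_7=461/480 ∈ [21/22, 1) → index 6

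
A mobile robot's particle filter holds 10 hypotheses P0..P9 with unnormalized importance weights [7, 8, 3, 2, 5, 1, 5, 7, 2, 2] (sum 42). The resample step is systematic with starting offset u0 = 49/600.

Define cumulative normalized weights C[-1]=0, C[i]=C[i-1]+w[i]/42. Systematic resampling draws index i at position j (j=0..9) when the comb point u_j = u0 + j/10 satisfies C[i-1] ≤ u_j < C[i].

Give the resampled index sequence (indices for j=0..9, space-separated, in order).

C = [1/6, 5/14, 3/7, 10/21, 25/42, 13/21, 31/42, 19/21, 20/21, 1]
j=0: u_0=49/600 ∈ [0, 1/6) → index 0
j=1: u_1=109/600 ∈ [1/6, 5/14) → index 1
j=2: u_2=169/600 ∈ [1/6, 5/14) → index 1
j=3: u_3=229/600 ∈ [5/14, 3/7) → index 2
j=4: u_4=289/600 ∈ [10/21, 25/42) → index 4
j=5: u_5=349/600 ∈ [10/21, 25/42) → index 4
j=6: u_6=409/600 ∈ [13/21, 31/42) → index 6
j=7: u_7=469/600 ∈ [31/42, 19/21) → index 7
j=8: u_8=529/600 ∈ [31/42, 19/21) → index 7
j=9: u_9=589/600 ∈ [20/21, 1) → index 9

0 1 1 2 4 4 6 7 7 9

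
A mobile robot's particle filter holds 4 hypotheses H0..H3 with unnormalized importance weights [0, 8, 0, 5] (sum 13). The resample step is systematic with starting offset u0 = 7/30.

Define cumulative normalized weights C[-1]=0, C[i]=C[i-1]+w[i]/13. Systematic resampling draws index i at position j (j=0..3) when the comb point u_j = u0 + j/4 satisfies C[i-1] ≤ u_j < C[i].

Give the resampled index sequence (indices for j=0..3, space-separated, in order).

1 1 3 3

C = [0, 8/13, 8/13, 1]
j=0: u_0=7/30 ∈ [0, 8/13) → index 1
j=1: u_1=29/60 ∈ [0, 8/13) → index 1
j=2: u_2=11/15 ∈ [8/13, 1) → index 3
j=3: u_3=59/60 ∈ [8/13, 1) → index 3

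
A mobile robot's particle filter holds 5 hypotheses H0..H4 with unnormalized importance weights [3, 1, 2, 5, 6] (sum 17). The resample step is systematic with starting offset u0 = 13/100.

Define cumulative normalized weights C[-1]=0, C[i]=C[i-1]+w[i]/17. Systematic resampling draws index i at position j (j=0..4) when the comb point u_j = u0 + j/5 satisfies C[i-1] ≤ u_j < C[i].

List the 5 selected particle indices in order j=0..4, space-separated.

C = [3/17, 4/17, 6/17, 11/17, 1]
j=0: u_0=13/100 ∈ [0, 3/17) → index 0
j=1: u_1=33/100 ∈ [4/17, 6/17) → index 2
j=2: u_2=53/100 ∈ [6/17, 11/17) → index 3
j=3: u_3=73/100 ∈ [11/17, 1) → index 4
j=4: u_4=93/100 ∈ [11/17, 1) → index 4

0 2 3 4 4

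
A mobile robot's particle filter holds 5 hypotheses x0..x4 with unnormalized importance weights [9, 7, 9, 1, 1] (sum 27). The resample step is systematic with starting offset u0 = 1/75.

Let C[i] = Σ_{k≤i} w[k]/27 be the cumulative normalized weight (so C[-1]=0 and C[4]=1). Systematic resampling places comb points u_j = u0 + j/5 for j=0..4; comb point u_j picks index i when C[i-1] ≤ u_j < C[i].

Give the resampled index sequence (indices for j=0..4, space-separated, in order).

0 0 1 2 2

C = [1/3, 16/27, 25/27, 26/27, 1]
j=0: u_0=1/75 ∈ [0, 1/3) → index 0
j=1: u_1=16/75 ∈ [0, 1/3) → index 0
j=2: u_2=31/75 ∈ [1/3, 16/27) → index 1
j=3: u_3=46/75 ∈ [16/27, 25/27) → index 2
j=4: u_4=61/75 ∈ [16/27, 25/27) → index 2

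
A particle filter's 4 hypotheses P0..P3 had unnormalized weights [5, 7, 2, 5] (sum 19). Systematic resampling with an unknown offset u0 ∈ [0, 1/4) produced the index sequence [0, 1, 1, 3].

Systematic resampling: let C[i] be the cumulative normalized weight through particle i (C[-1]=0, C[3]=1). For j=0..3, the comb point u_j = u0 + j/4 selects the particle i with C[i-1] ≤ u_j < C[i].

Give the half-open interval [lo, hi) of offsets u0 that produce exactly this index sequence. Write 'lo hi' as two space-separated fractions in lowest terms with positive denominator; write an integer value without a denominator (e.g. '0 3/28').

C = [5/19, 12/19, 14/19, 1]
j=0 picked index 0: u0 ∈ [0, 5/19)
j=1 picked index 1: u0 ∈ [1/76, 29/76)
j=2 picked index 1: u0 ∈ [-9/38, 5/38)
j=3 picked index 3: u0 ∈ [-1/76, 1/4)
intersection: [1/76, 5/38)

1/76 5/38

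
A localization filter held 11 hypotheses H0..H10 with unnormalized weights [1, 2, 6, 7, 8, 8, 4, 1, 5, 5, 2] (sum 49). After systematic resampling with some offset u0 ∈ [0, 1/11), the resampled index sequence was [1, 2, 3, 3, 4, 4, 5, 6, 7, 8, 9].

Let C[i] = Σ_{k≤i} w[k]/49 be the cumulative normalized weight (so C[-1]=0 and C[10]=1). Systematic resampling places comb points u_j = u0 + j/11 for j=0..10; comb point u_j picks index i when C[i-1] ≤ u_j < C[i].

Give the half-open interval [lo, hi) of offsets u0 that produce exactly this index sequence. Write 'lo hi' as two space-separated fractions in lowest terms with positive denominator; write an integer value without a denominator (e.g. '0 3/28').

1/49 15/539

C = [1/49, 3/49, 9/49, 16/49, 24/49, 32/49, 36/49, 37/49, 6/7, 47/49, 1]
j=0 picked index 1: u0 ∈ [1/49, 3/49)
j=1 picked index 2: u0 ∈ [-16/539, 50/539)
j=2 picked index 3: u0 ∈ [1/539, 78/539)
j=3 picked index 3: u0 ∈ [-48/539, 29/539)
j=4 picked index 4: u0 ∈ [-20/539, 68/539)
j=5 picked index 4: u0 ∈ [-69/539, 19/539)
j=6 picked index 5: u0 ∈ [-30/539, 58/539)
j=7 picked index 6: u0 ∈ [9/539, 53/539)
j=8 picked index 7: u0 ∈ [4/539, 15/539)
j=9 picked index 8: u0 ∈ [-34/539, 3/77)
j=10 picked index 9: u0 ∈ [-4/77, 27/539)
intersection: [1/49, 15/539)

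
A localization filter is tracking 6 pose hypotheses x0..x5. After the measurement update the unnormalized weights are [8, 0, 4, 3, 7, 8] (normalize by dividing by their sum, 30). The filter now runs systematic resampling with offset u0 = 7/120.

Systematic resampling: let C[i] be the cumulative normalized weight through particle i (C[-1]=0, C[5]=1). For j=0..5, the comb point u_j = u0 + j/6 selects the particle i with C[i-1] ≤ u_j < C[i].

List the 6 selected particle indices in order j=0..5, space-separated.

C = [4/15, 4/15, 2/5, 1/2, 11/15, 1]
j=0: u_0=7/120 ∈ [0, 4/15) → index 0
j=1: u_1=9/40 ∈ [0, 4/15) → index 0
j=2: u_2=47/120 ∈ [4/15, 2/5) → index 2
j=3: u_3=67/120 ∈ [1/2, 11/15) → index 4
j=4: u_4=29/40 ∈ [1/2, 11/15) → index 4
j=5: u_5=107/120 ∈ [11/15, 1) → index 5

0 0 2 4 4 5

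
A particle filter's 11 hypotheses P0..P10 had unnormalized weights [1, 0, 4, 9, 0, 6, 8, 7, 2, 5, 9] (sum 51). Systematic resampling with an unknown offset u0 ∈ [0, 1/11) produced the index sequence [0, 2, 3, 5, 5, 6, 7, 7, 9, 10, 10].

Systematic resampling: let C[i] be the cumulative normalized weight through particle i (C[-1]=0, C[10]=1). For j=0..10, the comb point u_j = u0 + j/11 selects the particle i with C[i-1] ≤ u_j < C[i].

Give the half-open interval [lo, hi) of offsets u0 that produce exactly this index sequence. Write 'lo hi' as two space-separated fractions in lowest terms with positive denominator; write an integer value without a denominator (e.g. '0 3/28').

1/187 4/561

C = [1/51, 1/51, 5/51, 14/51, 14/51, 20/51, 28/51, 35/51, 37/51, 14/17, 1]
j=0 picked index 0: u0 ∈ [0, 1/51)
j=1 picked index 2: u0 ∈ [-40/561, 4/561)
j=2 picked index 3: u0 ∈ [-47/561, 52/561)
j=3 picked index 5: u0 ∈ [1/561, 67/561)
j=4 picked index 5: u0 ∈ [-50/561, 16/561)
j=5 picked index 6: u0 ∈ [-35/561, 53/561)
j=6 picked index 7: u0 ∈ [2/561, 79/561)
j=7 picked index 7: u0 ∈ [-49/561, 28/561)
j=8 picked index 9: u0 ∈ [-1/561, 18/187)
j=9 picked index 10: u0 ∈ [1/187, 2/11)
j=10 picked index 10: u0 ∈ [-16/187, 1/11)
intersection: [1/187, 4/561)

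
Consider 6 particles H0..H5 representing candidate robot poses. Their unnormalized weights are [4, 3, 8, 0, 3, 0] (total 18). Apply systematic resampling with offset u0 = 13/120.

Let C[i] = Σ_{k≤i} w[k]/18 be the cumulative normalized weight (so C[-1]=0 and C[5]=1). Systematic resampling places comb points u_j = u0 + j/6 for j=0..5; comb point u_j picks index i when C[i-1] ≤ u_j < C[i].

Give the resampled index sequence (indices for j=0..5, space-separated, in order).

0 1 2 2 2 4

C = [2/9, 7/18, 5/6, 5/6, 1, 1]
j=0: u_0=13/120 ∈ [0, 2/9) → index 0
j=1: u_1=11/40 ∈ [2/9, 7/18) → index 1
j=2: u_2=53/120 ∈ [7/18, 5/6) → index 2
j=3: u_3=73/120 ∈ [7/18, 5/6) → index 2
j=4: u_4=31/40 ∈ [7/18, 5/6) → index 2
j=5: u_5=113/120 ∈ [5/6, 1) → index 4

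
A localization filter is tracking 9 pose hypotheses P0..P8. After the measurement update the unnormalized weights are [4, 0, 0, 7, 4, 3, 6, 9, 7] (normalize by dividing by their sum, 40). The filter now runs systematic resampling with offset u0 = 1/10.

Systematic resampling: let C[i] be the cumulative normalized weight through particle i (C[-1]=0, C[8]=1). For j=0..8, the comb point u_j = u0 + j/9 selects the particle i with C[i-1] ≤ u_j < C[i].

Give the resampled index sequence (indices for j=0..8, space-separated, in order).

3 3 4 5 6 7 7 8 8

C = [1/10, 1/10, 1/10, 11/40, 3/8, 9/20, 3/5, 33/40, 1]
j=0: u_0=1/10 ∈ [1/10, 11/40) → index 3
j=1: u_1=19/90 ∈ [1/10, 11/40) → index 3
j=2: u_2=29/90 ∈ [11/40, 3/8) → index 4
j=3: u_3=13/30 ∈ [3/8, 9/20) → index 5
j=4: u_4=49/90 ∈ [9/20, 3/5) → index 6
j=5: u_5=59/90 ∈ [3/5, 33/40) → index 7
j=6: u_6=23/30 ∈ [3/5, 33/40) → index 7
j=7: u_7=79/90 ∈ [33/40, 1) → index 8
j=8: u_8=89/90 ∈ [33/40, 1) → index 8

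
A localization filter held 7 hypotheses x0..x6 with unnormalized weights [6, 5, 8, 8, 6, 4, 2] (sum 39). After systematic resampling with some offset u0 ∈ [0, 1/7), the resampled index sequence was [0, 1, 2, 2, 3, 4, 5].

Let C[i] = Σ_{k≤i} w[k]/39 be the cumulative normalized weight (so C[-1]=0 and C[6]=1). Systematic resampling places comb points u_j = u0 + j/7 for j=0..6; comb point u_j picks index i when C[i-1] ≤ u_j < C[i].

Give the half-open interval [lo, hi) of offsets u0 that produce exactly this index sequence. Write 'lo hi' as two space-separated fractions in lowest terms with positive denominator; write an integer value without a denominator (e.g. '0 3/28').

1/91 16/273

C = [2/13, 11/39, 19/39, 9/13, 11/13, 37/39, 1]
j=0 picked index 0: u0 ∈ [0, 2/13)
j=1 picked index 1: u0 ∈ [1/91, 38/273)
j=2 picked index 2: u0 ∈ [-1/273, 55/273)
j=3 picked index 2: u0 ∈ [-40/273, 16/273)
j=4 picked index 3: u0 ∈ [-23/273, 11/91)
j=5 picked index 4: u0 ∈ [-2/91, 12/91)
j=6 picked index 5: u0 ∈ [-1/91, 25/273)
intersection: [1/91, 16/273)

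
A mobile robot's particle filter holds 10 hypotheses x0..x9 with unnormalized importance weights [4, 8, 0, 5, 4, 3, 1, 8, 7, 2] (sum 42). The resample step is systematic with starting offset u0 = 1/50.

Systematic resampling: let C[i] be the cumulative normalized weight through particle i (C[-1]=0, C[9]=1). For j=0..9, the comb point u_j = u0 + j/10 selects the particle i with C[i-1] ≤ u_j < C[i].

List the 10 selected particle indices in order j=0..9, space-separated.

0 1 1 3 4 5 7 7 8 8

C = [2/21, 2/7, 2/7, 17/42, 1/2, 4/7, 25/42, 11/14, 20/21, 1]
j=0: u_0=1/50 ∈ [0, 2/21) → index 0
j=1: u_1=3/25 ∈ [2/21, 2/7) → index 1
j=2: u_2=11/50 ∈ [2/21, 2/7) → index 1
j=3: u_3=8/25 ∈ [2/7, 17/42) → index 3
j=4: u_4=21/50 ∈ [17/42, 1/2) → index 4
j=5: u_5=13/25 ∈ [1/2, 4/7) → index 5
j=6: u_6=31/50 ∈ [25/42, 11/14) → index 7
j=7: u_7=18/25 ∈ [25/42, 11/14) → index 7
j=8: u_8=41/50 ∈ [11/14, 20/21) → index 8
j=9: u_9=23/25 ∈ [11/14, 20/21) → index 8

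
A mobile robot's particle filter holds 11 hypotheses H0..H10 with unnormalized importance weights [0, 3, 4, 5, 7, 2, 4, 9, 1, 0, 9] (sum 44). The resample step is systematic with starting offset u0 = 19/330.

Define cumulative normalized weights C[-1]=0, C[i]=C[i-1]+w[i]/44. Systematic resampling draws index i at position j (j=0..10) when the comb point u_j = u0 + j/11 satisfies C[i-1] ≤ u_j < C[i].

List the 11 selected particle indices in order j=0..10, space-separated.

C = [0, 3/44, 7/44, 3/11, 19/44, 21/44, 25/44, 17/22, 35/44, 35/44, 1]
j=0: u_0=19/330 ∈ [0, 3/44) → index 1
j=1: u_1=49/330 ∈ [3/44, 7/44) → index 2
j=2: u_2=79/330 ∈ [7/44, 3/11) → index 3
j=3: u_3=109/330 ∈ [3/11, 19/44) → index 4
j=4: u_4=139/330 ∈ [3/11, 19/44) → index 4
j=5: u_5=169/330 ∈ [21/44, 25/44) → index 6
j=6: u_6=199/330 ∈ [25/44, 17/22) → index 7
j=7: u_7=229/330 ∈ [25/44, 17/22) → index 7
j=8: u_8=259/330 ∈ [17/22, 35/44) → index 8
j=9: u_9=289/330 ∈ [35/44, 1) → index 10
j=10: u_10=29/30 ∈ [35/44, 1) → index 10

1 2 3 4 4 6 7 7 8 10 10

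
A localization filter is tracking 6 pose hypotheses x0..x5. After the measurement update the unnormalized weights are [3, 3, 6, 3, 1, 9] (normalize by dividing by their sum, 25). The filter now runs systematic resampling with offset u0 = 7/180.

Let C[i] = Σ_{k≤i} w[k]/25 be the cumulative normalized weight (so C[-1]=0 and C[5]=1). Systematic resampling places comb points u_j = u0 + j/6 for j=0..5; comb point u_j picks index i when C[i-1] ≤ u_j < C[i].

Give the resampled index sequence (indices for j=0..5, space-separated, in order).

0 1 2 3 5 5

C = [3/25, 6/25, 12/25, 3/5, 16/25, 1]
j=0: u_0=7/180 ∈ [0, 3/25) → index 0
j=1: u_1=37/180 ∈ [3/25, 6/25) → index 1
j=2: u_2=67/180 ∈ [6/25, 12/25) → index 2
j=3: u_3=97/180 ∈ [12/25, 3/5) → index 3
j=4: u_4=127/180 ∈ [16/25, 1) → index 5
j=5: u_5=157/180 ∈ [16/25, 1) → index 5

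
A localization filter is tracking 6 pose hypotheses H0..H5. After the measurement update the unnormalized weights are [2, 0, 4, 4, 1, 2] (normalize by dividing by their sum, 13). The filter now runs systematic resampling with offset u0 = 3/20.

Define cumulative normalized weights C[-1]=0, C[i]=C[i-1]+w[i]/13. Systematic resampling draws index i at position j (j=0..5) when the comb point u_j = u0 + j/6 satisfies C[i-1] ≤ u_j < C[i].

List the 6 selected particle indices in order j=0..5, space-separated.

C = [2/13, 2/13, 6/13, 10/13, 11/13, 1]
j=0: u_0=3/20 ∈ [0, 2/13) → index 0
j=1: u_1=19/60 ∈ [2/13, 6/13) → index 2
j=2: u_2=29/60 ∈ [6/13, 10/13) → index 3
j=3: u_3=13/20 ∈ [6/13, 10/13) → index 3
j=4: u_4=49/60 ∈ [10/13, 11/13) → index 4
j=5: u_5=59/60 ∈ [11/13, 1) → index 5

0 2 3 3 4 5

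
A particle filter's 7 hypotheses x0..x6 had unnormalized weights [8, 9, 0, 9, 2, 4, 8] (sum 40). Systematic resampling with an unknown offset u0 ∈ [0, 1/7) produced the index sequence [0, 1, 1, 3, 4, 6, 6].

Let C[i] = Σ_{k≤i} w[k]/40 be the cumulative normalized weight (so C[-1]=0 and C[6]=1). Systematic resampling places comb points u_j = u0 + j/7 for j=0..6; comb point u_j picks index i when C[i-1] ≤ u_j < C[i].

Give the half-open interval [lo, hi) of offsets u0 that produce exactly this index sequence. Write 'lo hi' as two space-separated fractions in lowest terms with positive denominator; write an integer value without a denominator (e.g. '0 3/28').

3/35 9/70

C = [1/5, 17/40, 17/40, 13/20, 7/10, 4/5, 1]
j=0 picked index 0: u0 ∈ [0, 1/5)
j=1 picked index 1: u0 ∈ [2/35, 79/280)
j=2 picked index 1: u0 ∈ [-3/35, 39/280)
j=3 picked index 3: u0 ∈ [-1/280, 31/140)
j=4 picked index 4: u0 ∈ [11/140, 9/70)
j=5 picked index 6: u0 ∈ [3/35, 2/7)
j=6 picked index 6: u0 ∈ [-2/35, 1/7)
intersection: [3/35, 9/70)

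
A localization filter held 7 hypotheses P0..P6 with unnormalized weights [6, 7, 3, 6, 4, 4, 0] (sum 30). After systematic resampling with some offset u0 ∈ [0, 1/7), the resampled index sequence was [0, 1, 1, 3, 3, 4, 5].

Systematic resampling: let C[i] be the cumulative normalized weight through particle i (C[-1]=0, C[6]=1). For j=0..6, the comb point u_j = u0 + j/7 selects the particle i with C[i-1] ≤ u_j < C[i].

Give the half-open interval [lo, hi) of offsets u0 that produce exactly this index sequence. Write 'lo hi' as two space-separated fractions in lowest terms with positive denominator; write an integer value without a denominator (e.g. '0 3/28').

C = [1/5, 13/30, 8/15, 11/15, 13/15, 1, 1]
j=0 picked index 0: u0 ∈ [0, 1/5)
j=1 picked index 1: u0 ∈ [2/35, 61/210)
j=2 picked index 1: u0 ∈ [-3/35, 31/210)
j=3 picked index 3: u0 ∈ [11/105, 32/105)
j=4 picked index 3: u0 ∈ [-4/105, 17/105)
j=5 picked index 4: u0 ∈ [2/105, 16/105)
j=6 picked index 5: u0 ∈ [1/105, 1/7)
intersection: [11/105, 1/7)

11/105 1/7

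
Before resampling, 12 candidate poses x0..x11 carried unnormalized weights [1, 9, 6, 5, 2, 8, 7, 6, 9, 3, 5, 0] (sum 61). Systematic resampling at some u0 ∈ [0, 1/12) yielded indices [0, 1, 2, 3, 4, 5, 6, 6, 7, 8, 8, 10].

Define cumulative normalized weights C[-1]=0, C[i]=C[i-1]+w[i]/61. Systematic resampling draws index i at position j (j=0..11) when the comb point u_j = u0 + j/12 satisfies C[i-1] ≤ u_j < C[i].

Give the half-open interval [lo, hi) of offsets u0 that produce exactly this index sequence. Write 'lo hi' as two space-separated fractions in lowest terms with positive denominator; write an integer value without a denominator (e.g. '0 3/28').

3/244 1/61

C = [1/61, 10/61, 16/61, 21/61, 23/61, 31/61, 38/61, 44/61, 53/61, 56/61, 1, 1]
j=0 picked index 0: u0 ∈ [0, 1/61)
j=1 picked index 1: u0 ∈ [-49/732, 59/732)
j=2 picked index 2: u0 ∈ [-1/366, 35/366)
j=3 picked index 3: u0 ∈ [3/244, 23/244)
j=4 picked index 4: u0 ∈ [2/183, 8/183)
j=5 picked index 5: u0 ∈ [-29/732, 67/732)
j=6 picked index 6: u0 ∈ [1/122, 15/122)
j=7 picked index 6: u0 ∈ [-55/732, 29/732)
j=8 picked index 7: u0 ∈ [-8/183, 10/183)
j=9 picked index 8: u0 ∈ [-7/244, 29/244)
j=10 picked index 8: u0 ∈ [-41/366, 13/366)
j=11 picked index 10: u0 ∈ [1/732, 1/12)
intersection: [3/244, 1/61)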